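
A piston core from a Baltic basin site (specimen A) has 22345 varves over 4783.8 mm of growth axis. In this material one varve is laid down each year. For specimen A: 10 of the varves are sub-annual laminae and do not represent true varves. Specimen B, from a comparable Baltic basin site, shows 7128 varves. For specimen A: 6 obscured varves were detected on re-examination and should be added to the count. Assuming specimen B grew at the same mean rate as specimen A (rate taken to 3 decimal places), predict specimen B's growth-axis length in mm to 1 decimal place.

Specimen A: true varve count = 22345 − 10 + 6 = 22341.
A: Extension rate ≈ 4783.8 / 22341 = 0.214 mm/yr.
B's length ≈ 0.214 × 7128 = 1525.4 mm.

1525.4 mm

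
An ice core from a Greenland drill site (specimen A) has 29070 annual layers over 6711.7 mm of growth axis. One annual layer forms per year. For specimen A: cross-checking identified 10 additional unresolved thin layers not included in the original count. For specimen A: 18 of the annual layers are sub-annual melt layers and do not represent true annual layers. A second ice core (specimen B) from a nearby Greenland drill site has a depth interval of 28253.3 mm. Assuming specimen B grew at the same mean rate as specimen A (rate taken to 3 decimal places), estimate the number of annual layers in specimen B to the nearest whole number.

Specimen A: after corrections the count is 29070 − 18 + 10 = 29062 annual layers.
A: Mean rate = 6711.7 mm / 29062 years ≈ 0.231 mm per year.
For B, 28253.3 / 0.231 = 122308.66 years ≈ 122309 annual layers.

122309 annual layers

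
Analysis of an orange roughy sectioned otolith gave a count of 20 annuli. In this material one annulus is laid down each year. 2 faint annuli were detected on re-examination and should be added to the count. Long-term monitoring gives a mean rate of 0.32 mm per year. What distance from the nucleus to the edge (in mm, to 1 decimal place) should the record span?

7.0 mm

True annulus count = 20 + 2 = 22.
22 years at 0.32 mm/year gives 0.32 × 22 = 7.0 mm.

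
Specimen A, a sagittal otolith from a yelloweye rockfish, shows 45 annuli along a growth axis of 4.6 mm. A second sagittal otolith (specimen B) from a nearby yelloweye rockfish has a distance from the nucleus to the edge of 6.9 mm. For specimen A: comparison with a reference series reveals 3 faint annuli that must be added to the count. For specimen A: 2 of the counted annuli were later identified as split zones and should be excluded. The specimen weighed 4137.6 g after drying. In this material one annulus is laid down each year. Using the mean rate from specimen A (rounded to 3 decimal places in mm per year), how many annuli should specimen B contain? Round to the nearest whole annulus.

Specimen A: adjusted count: 45 − 2 + 3 = 46 annuli.
A: Extension rate ≈ 4.6 / 46 = 0.100 mm/yr.
B spans 6.9 / 0.100 = 69.00 years ≈ 69 annuli.

69 annuli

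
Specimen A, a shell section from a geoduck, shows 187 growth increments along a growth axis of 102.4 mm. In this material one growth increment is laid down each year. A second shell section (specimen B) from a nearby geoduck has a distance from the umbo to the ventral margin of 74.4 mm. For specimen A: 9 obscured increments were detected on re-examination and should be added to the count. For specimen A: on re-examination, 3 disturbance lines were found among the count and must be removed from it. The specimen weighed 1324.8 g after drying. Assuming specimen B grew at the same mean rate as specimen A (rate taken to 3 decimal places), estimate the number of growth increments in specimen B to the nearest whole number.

Specimen A: true growth increment count = 187 − 3 + 9 = 193.
A: Mean rate = 102.4 mm / 193 years ≈ 0.531 mm/year.
For B, 74.4 / 0.531 = 140.11 years ≈ 140 growth increments.

140 growth increments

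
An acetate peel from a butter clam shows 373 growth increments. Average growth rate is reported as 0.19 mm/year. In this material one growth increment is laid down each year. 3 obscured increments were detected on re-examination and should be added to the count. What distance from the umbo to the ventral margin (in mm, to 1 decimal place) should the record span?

True growth increment count = 373 + 3 = 376.
376 years at 0.19 mm/year gives 0.19 × 376 = 71.4 mm.

71.4 mm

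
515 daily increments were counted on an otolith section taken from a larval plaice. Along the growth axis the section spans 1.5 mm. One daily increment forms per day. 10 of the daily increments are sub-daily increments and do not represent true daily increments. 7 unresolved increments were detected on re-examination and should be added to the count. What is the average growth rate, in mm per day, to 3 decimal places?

Adjusted count: 515 − 10 + 7 = 512 daily increments.
Mean rate = 1.5 mm / 512 days ≈ 0.003 mm per day.

0.003 mm per day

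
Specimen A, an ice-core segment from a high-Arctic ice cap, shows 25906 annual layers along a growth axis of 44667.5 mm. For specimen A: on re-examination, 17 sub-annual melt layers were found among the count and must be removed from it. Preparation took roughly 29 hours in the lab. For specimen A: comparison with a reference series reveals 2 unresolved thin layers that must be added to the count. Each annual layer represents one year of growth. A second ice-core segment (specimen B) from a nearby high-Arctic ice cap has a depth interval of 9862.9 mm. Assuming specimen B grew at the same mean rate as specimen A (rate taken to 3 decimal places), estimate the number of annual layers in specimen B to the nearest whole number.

5718 annual layers

Specimen A: after corrections the count is 25906 − 17 + 2 = 25891 annual layers.
A: Extension rate ≈ 44667.5 / 25891 = 1.725 mm/yr.
Specimen B: 9862.9 mm / 1.725 mm per year = 5717.62 years ≈ 5718 annual layers.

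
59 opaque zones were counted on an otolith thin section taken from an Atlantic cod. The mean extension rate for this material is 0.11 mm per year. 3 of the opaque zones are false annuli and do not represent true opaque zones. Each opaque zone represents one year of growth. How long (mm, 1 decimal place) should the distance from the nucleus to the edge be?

6.2 mm

Adjusted count: 59 − 3 = 56 opaque zones.
56 years at 0.11 mm/year gives 0.11 × 56 = 6.2 mm.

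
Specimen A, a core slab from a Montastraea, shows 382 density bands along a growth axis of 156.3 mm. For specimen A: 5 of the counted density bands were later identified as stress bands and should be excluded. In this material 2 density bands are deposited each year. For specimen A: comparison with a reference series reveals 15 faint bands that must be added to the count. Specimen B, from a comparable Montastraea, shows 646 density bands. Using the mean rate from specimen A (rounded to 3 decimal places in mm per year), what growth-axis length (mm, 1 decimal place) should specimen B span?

257.4 mm

Specimen A: after corrections the count is 382 − 5 + 15 = 392 density bands.
Specimen A: 392 density bands at 2 per year is 392 / 2 = 196 years.
A: Extension rate ≈ 156.3 / 196 = 0.797 mm per year.
Specimen B: dividing by 2 density bands per year: 646 / 2 = 323 years. For B, 0.797 mm/year × 323 years = 257.4 mm.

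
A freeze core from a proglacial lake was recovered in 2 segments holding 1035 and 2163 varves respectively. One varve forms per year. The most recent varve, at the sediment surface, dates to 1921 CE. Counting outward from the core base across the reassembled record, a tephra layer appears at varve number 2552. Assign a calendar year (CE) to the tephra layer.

1275 CE

Total varves = 1035 + 2163 = 3198.
The tephra layer sits at varve 2552 from the core base, so 3198 − 2552 = 646 varves formed after it.
Counting back 646 years from 1921 CE places the tephra layer in 1921 − 646 = 1275 CE.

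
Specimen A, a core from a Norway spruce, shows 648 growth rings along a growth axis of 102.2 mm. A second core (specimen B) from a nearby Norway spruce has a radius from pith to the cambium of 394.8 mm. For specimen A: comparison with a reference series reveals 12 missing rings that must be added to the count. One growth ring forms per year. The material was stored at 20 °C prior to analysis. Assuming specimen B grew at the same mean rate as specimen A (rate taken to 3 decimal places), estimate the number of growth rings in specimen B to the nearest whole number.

2547 growth rings

Specimen A: true growth ring count = 648 + 12 = 660.
A: 102.2 mm over 660 years gives 102.2 / 660 ≈ 0.155 mm/yr.
For B, 394.8 / 0.155 = 2547.10 years ≈ 2547 growth rings.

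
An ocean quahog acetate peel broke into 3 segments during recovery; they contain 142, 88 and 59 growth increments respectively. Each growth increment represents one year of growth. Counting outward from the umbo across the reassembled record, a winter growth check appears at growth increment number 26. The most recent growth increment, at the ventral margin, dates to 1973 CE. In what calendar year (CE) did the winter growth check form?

Total growth increments = 142 + 88 + 59 = 289.
The winter growth check sits at growth increment 26 from the umbo, so 289 − 26 = 263 growth increments formed after it.
Counting back 263 years from 1973 CE places the winter growth check in 1973 − 263 = 1710 CE.

1710 CE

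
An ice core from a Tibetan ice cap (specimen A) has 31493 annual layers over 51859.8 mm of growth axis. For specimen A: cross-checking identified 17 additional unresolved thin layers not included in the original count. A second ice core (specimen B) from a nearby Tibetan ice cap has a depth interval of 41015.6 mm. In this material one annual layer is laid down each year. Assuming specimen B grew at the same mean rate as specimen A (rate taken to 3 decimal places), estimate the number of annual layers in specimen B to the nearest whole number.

Specimen A: correcting the raw count gives 31493 + 17 = 31510 true annual layers.
A: Mean rate = 51859.8 mm / 31510 years ≈ 1.646 mm/year.
For B, 41015.6 / 1.646 = 24918.35 years ≈ 24918 annual layers.

24918 annual layers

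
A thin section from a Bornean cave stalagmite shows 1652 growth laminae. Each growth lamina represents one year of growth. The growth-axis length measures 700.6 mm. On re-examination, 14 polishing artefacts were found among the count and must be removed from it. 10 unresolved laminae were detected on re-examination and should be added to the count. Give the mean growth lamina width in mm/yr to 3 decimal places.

0.425 mm/yr

After corrections the count is 1652 − 14 + 10 = 1648 growth laminae.
700.6 mm over 1648 years gives 700.6 / 1648 ≈ 0.425 mm/yr.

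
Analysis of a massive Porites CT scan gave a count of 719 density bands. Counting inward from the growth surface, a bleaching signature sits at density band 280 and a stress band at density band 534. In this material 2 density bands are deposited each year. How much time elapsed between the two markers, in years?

534 − 280 = 254 density bands lie between the two events.
Dividing by 2 density bands per year: 254 / 2 = 127 years.

127 yr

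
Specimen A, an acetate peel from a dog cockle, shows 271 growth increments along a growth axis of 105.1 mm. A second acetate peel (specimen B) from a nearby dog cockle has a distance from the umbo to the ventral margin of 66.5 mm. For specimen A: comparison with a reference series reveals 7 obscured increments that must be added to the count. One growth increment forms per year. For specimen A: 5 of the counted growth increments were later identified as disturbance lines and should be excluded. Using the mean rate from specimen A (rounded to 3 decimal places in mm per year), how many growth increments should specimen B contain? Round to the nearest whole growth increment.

173 growth increments

Specimen A: true growth increment count = 271 − 5 + 7 = 273.
A: 105.1 mm over 273 years gives 105.1 / 273 ≈ 0.385 mm/yr.
For B, 66.5 / 0.385 = 172.73 years ≈ 173 growth increments.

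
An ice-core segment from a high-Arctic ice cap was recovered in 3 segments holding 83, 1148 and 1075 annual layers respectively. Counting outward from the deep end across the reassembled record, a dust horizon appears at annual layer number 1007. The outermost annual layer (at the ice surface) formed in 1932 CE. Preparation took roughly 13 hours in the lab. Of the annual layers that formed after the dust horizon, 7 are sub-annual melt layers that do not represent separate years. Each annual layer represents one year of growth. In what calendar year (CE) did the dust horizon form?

Total annual layers = 83 + 1148 + 1075 = 2306.
Between annual layer 1007 and the ice surface there are 2306 − 1007 = 1299 annual layers.
Excluding 7 false annual layers: 1299 − 7 = 1292.
Counting back 1292 years from 1932 CE places the dust horizon in 1932 − 1292 = 640 CE.

640 CE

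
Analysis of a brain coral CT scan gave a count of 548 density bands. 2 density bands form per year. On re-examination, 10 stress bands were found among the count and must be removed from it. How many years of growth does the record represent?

After corrections the count is 548 − 10 = 538 density bands.
With 2 density bands per year, 538 / 2 = 269 years.

269 years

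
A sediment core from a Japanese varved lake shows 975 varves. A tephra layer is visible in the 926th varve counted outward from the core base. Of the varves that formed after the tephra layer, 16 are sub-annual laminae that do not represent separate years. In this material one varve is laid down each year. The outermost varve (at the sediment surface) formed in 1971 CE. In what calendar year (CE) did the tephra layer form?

The tephra layer sits at varve 926 from the core base, so 975 − 926 = 49 varves formed after it.
Removing the 16 false varves leaves 49 − 16 = 33 true varves beyond the tephra layer.
1971 − 33 = 1938 CE.

1938 CE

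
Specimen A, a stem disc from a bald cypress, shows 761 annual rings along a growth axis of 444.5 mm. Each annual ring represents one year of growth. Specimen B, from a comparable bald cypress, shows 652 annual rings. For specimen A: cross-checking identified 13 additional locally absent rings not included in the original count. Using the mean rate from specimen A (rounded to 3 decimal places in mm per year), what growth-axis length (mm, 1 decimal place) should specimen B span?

374.2 mm

Specimen A: correcting the raw count gives 761 + 13 = 774 true annual rings.
A: 444.5 mm over 774 years gives 444.5 / 774 ≈ 0.574 mm/year.
Length of B = 0.574 × 652 = 374.2 mm.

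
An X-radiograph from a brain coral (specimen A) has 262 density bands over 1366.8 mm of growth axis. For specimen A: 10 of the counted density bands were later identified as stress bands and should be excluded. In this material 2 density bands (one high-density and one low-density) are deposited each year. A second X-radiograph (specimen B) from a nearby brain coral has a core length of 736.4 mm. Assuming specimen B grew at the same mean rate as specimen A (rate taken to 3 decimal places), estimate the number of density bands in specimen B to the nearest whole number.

136 density bands

Specimen A: adjusted count: 262 − 10 = 252 density bands.
Specimen A: dividing by 2 density bands per year: 252 / 2 = 126 years.
A: 1366.8 mm over 126 years gives 1366.8 / 126 ≈ 10.848 mm per year.
B spans 736.4 / 10.848 = 67.88 years; at 2 density bands per year that is 67.88 × 2 ≈ 136 density bands.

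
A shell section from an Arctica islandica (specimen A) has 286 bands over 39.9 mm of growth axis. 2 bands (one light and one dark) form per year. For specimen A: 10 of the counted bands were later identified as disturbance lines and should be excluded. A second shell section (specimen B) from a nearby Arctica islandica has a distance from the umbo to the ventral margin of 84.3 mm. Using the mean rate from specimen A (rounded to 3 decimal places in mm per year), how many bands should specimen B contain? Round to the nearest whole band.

583 bands

Specimen A: correcting the raw count gives 286 − 10 = 276 true bands.
Specimen A: 276 bands at 2 per year is 276 / 2 = 138 years.
A: Mean rate = 39.9 mm / 138 years ≈ 0.289 mm/yr.
Specimen B: 84.3 mm / 0.289 mm per year = 291.70 years; at 2 bands per year that is 291.70 × 2 ≈ 583 bands.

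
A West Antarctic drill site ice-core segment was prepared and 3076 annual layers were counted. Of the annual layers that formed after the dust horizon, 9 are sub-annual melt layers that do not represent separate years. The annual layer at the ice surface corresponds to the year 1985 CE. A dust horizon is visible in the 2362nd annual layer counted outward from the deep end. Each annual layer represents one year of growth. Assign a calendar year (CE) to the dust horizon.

The dust horizon sits at annual layer 2362 from the deep end, so 3076 − 2362 = 714 annual layers formed after it.
714 − 9 false = 705 true annual layers after the dust horizon.
The annual layer at the ice surface is 1985 CE, so the dust horizon dates to 1985 − 705 = 1280 CE.

1280 CE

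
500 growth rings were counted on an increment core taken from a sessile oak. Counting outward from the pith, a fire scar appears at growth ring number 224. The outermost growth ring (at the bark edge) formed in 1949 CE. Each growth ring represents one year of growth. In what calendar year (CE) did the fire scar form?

1673 CE

The fire scar sits at growth ring 224 from the pith, so 500 − 224 = 276 growth rings formed after it.
Counting back 276 years from 1949 CE places the fire scar in 1949 − 276 = 1673 CE.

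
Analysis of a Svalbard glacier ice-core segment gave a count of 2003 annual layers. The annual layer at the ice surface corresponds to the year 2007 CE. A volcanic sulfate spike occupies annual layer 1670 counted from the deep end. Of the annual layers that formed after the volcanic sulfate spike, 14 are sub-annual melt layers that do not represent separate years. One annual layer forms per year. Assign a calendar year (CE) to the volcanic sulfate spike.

1688 CE

The volcanic sulfate spike sits at annual layer 1670 from the deep end, so 2003 − 1670 = 333 annual layers formed after it.
333 − 14 false = 319 true annual layers after the volcanic sulfate spike.
Counting back 319 years from 2007 CE places the volcanic sulfate spike in 2007 − 319 = 1688 CE.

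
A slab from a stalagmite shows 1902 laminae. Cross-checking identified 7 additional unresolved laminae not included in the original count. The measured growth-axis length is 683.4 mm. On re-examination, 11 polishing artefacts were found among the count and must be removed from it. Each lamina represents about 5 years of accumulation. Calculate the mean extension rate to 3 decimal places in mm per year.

0.072 mm per year

Correcting the raw count gives 1902 − 11 + 7 = 1898 true laminae.
1898 laminae at 5 years each span 1898 × 5 = 9490 years.
683.4 mm over 9490 years gives 683.4 / 9490 ≈ 0.072 mm per year.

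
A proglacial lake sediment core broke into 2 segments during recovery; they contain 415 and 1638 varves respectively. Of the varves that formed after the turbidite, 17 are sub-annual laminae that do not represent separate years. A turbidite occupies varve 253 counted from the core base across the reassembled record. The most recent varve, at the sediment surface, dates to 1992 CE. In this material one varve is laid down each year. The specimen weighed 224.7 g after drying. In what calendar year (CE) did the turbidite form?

Total varves = 415 + 1638 = 2053.
The turbidite sits at varve 253 from the core base, so 2053 − 253 = 1800 varves formed after it.
Removing the 17 false varves leaves 1800 − 17 = 1783 true varves beyond the turbidite.
The varve at the sediment surface is 1992 CE, so the turbidite dates to 1992 − 1783 = 209 CE.

209 CE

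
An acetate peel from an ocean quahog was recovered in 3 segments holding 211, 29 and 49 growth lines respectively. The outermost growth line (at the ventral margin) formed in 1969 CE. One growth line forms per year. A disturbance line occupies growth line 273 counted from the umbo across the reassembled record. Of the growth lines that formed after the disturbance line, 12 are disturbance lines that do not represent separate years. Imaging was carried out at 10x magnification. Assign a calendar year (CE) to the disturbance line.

1965 CE

Total growth lines = 211 + 29 + 49 = 289.
Between growth line 273 and the ventral margin there are 289 − 273 = 16 growth lines.
16 − 12 false = 4 true growth lines after the disturbance line.
Counting back 4 years from 1969 CE places the disturbance line in 1969 − 4 = 1965 CE.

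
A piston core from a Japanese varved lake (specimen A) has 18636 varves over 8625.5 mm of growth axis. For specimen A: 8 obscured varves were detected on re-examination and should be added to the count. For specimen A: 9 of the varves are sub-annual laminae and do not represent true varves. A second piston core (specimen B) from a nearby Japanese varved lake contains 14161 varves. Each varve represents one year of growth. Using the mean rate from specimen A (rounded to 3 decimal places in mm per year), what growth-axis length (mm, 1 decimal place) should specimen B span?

Specimen A: after corrections the count is 18636 − 9 + 8 = 18635 varves.
A: Extension rate ≈ 8625.5 / 18635 = 0.463 mm/yr.
For B, 0.463 mm/year × 14161 years = 6556.5 mm.

6556.5 mm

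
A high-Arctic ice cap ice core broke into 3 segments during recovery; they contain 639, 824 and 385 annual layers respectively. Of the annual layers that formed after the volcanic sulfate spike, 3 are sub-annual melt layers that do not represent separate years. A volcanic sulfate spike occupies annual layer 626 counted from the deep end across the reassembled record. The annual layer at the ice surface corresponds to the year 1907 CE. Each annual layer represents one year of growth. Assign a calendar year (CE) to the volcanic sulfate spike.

688 CE

Total annual layers = 639 + 824 + 385 = 1848.
Between annual layer 626 and the ice surface there are 1848 − 626 = 1222 annual layers.
1222 − 3 false = 1219 true annual layers after the volcanic sulfate spike.
The annual layer at the ice surface is 1907 CE, so the volcanic sulfate spike dates to 1907 − 1219 = 688 CE.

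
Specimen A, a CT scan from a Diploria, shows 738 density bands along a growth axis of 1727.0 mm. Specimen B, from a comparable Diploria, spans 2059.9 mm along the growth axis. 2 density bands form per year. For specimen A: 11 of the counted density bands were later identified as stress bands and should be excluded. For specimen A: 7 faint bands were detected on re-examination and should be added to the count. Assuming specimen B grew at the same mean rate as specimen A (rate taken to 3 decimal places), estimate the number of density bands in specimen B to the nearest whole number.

875 density bands

Specimen A: after corrections the count is 738 − 11 + 7 = 734 density bands.
Specimen A: dividing by 2 density bands per year: 734 / 2 = 367 years.
A: Extension rate ≈ 1727.0 / 367 = 4.706 mm/yr.
Specimen B: 2059.9 mm / 4.706 mm per year = 437.72 years; at 2 density bands per year that is 437.72 × 2 ≈ 875 density bands.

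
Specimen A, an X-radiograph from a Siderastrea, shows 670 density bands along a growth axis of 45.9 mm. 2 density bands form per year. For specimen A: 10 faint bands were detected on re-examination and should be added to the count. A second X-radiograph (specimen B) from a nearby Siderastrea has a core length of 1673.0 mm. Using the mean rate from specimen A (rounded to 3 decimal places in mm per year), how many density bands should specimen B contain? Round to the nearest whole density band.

24785 density bands

Specimen A: true density band count = 670 + 10 = 680.
Specimen A: dividing by 2 density bands per year: 680 / 2 = 340 years.
A: Mean rate = 45.9 mm / 340 years ≈ 0.135 mm/yr.
Specimen B: 1673.0 mm / 0.135 mm per year = 12392.59 years; at 2 density bands per year that is 12392.59 × 2 ≈ 24785 density bands.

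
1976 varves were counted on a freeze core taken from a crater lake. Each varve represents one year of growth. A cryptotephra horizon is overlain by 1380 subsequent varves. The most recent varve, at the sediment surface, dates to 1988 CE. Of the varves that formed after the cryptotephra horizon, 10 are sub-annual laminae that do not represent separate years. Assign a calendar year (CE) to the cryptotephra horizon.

1380 varves post-date the cryptotephra horizon.
Excluding 10 false varves: 1380 − 10 = 1370.
1988 − 1370 = 618 CE.

618 CE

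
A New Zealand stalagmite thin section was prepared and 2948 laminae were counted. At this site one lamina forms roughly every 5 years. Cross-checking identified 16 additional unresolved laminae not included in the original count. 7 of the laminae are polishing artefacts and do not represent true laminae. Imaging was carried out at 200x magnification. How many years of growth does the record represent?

14785 years

True lamina count = 2948 − 7 + 16 = 2957.
Multiplying by 5 years per lamina: 2957 × 5 = 14785 years.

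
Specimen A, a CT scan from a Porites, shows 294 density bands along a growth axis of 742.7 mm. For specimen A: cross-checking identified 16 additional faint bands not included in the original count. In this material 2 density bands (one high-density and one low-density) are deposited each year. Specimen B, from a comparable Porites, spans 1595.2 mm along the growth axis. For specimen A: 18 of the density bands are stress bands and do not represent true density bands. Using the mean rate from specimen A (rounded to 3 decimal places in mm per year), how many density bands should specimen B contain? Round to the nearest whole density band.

627 density bands

Specimen A: correcting the raw count gives 294 − 18 + 16 = 292 true density bands.
Specimen A: 292 density bands at 2 per year is 292 / 2 = 146 years.
A: 742.7 mm over 146 years gives 742.7 / 146 ≈ 5.087 mm/year.
For B, 1595.2 / 5.087 = 313.58 years; at 2 density bands per year that is 313.58 × 2 ≈ 627 density bands.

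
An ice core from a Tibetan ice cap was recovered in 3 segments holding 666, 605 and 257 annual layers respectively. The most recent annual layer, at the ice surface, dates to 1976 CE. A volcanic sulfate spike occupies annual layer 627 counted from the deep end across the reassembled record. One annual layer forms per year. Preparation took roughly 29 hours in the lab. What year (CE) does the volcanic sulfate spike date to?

1075 CE

Total annual layers = 666 + 605 + 257 = 1528.
Between annual layer 627 and the ice surface there are 1528 − 627 = 901 annual layers.
1976 − 901 = 1075 CE.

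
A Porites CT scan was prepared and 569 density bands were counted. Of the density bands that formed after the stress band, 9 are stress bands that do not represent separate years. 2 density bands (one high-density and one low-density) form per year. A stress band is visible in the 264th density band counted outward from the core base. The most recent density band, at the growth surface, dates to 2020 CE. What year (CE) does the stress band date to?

1872 CE

569 − 264 = 305 density bands lie beyond the stress band toward the growth surface.
305 − 9 false = 296 true density bands after the stress band.
With 2 density bands per year, 296 / 2 = 148 years.
Counting back 148 years from 2020 CE places the stress band in 2020 − 148 = 1872 CE.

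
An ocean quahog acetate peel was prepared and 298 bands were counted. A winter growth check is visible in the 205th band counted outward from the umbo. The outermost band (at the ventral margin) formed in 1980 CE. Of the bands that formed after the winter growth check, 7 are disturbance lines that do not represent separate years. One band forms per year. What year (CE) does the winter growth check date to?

1894 CE

The winter growth check sits at band 205 from the umbo, so 298 − 205 = 93 bands formed after it.
Excluding 7 false bands: 93 − 7 = 86.
Counting back 86 years from 1980 CE places the winter growth check in 1980 − 86 = 1894 CE.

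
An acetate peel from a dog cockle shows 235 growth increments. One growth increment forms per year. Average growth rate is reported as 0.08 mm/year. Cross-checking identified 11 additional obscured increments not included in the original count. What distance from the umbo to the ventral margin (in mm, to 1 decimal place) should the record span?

19.7 mm

True growth increment count = 235 + 11 = 246.
Length ≈ 0.08 × 246 = 19.7 mm.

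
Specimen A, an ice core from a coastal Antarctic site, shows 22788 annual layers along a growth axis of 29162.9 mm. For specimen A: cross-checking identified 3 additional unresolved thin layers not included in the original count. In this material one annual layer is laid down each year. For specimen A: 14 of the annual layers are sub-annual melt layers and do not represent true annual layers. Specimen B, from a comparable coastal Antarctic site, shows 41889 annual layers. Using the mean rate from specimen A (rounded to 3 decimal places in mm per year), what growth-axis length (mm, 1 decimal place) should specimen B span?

Specimen A: after corrections the count is 22788 − 14 + 3 = 22777 annual layers.
A: Mean rate = 29162.9 mm / 22777 years ≈ 1.280 mm per year.
For B, 1.280 mm/year × 41889 years = 53617.9 mm.

53617.9 mm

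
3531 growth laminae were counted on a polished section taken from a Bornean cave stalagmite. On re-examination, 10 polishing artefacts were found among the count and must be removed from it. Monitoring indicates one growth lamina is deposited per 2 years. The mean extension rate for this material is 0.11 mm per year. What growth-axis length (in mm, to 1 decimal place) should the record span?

After corrections the count is 3531 − 10 = 3521 growth laminae.
Multiplying by 2 years per growth lamina: 3521 × 2 = 7042 years.
Length ≈ 0.11 × 7042 = 774.6 mm.

774.6 mm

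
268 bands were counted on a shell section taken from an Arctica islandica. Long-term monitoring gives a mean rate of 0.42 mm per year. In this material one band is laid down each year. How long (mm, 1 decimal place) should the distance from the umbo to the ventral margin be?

The record spans 268 years at 0.42 mm per year.
Length ≈ 0.42 × 268 = 112.6 mm.

112.6 mm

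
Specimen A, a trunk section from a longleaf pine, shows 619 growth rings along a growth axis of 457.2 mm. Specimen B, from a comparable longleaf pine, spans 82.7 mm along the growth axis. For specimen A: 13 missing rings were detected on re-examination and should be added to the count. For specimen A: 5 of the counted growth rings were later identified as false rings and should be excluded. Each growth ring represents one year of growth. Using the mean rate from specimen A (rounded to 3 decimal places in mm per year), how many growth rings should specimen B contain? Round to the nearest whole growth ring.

113 growth rings

Specimen A: after corrections the count is 619 − 5 + 13 = 627 growth rings.
A: 457.2 mm over 627 years gives 457.2 / 627 ≈ 0.729 mm/year.
B spans 82.7 / 0.729 = 113.44 years ≈ 113 growth rings.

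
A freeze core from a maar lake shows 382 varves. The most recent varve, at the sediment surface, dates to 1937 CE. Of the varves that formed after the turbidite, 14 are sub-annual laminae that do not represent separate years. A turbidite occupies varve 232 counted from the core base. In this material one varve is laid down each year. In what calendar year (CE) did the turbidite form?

1801 CE

382 − 232 = 150 varves lie beyond the turbidite toward the sediment surface.
Excluding 14 false varves: 150 − 14 = 136.
The varve at the sediment surface is 1937 CE, so the turbidite dates to 1937 − 136 = 1801 CE.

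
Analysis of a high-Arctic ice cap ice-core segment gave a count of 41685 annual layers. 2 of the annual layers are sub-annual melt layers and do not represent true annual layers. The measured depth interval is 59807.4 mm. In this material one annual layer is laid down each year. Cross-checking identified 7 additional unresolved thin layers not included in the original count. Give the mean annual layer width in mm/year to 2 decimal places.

Correcting the raw count gives 41685 − 2 + 7 = 41690 true annual layers.
Mean rate = 59807.4 mm / 41690 years ≈ 1.43 mm/year.

1.43 mm/year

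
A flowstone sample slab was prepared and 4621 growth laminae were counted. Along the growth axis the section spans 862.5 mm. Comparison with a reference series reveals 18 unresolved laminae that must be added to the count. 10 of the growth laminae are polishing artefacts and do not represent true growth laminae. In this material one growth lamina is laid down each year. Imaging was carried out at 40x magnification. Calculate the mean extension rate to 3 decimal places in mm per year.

After corrections the count is 4621 − 10 + 18 = 4629 growth laminae.
Extension rate ≈ 862.5 / 4629 = 0.186 mm per year.

0.186 mm per year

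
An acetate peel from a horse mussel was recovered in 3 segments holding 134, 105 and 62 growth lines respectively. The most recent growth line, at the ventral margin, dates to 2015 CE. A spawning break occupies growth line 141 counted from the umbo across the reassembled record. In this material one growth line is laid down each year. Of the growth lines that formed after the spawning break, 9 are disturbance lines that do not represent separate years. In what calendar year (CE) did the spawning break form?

1864 CE

Total growth lines = 134 + 105 + 62 = 301.
301 − 141 = 160 growth lines lie beyond the spawning break toward the ventral margin.
Removing the 9 false growth lines leaves 160 − 9 = 151 true growth lines beyond the spawning break.
Counting back 151 years from 2015 CE places the spawning break in 2015 − 151 = 1864 CE.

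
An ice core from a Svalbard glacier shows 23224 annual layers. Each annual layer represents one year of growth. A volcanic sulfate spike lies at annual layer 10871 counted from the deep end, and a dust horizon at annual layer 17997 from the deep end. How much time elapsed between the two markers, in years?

7126 years

17997 − 10871 = 7126 annual layers lie between the two events.
At one annual layer per year, 7126 years elapsed between them.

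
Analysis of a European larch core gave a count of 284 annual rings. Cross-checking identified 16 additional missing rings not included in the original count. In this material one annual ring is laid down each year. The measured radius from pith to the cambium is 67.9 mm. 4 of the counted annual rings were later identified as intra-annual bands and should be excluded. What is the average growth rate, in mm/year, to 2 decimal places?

0.23 mm/year

Correcting the raw count gives 284 − 4 + 16 = 296 true annual rings.
Mean rate = 67.9 mm / 296 years ≈ 0.23 mm/year.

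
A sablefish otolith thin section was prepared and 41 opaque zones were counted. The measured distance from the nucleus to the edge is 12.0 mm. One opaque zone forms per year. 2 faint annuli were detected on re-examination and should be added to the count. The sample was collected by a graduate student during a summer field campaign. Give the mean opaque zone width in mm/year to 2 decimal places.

True opaque zone count = 41 + 2 = 43.
Extension rate ≈ 12.0 / 43 = 0.28 mm/year.

0.28 mm/year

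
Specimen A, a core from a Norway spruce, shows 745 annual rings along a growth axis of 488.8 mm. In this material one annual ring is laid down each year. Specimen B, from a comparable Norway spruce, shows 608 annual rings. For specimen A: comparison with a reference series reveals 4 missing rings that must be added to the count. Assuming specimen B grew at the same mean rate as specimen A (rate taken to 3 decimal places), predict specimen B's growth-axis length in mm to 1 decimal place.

397.0 mm

Specimen A: correcting the raw count gives 745 + 4 = 749 true annual rings.
A: Mean rate = 488.8 mm / 749 years ≈ 0.653 mm/year.
Length of B = 0.653 × 608 = 397.0 mm.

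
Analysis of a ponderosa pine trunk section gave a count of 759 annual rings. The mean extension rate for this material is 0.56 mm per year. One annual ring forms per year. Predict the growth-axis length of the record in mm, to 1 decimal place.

425.0 mm

759 years of growth are recorded.
759 years at 0.56 mm/year gives 0.56 × 759 = 425.0 mm.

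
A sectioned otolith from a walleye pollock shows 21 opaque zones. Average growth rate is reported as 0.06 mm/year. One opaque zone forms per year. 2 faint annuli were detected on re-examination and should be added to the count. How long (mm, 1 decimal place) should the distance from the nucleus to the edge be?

1.4 mm

Correcting the raw count gives 21 + 2 = 23 true opaque zones.
Predicted length = 0.06 mm/year × 23 years = 1.4 mm.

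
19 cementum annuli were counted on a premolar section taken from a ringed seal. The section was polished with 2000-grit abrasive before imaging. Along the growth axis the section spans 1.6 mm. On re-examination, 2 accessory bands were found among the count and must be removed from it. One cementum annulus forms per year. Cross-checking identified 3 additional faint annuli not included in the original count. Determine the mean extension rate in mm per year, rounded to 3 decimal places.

True cementum annulus count = 19 − 2 + 3 = 20.
1.6 mm over 20 years gives 1.6 / 20 ≈ 0.080 mm per year.

0.080 mm per year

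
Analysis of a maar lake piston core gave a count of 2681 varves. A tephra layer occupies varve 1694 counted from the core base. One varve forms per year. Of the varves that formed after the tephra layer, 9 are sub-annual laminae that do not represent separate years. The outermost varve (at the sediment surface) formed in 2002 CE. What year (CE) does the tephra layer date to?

Between varve 1694 and the sediment surface there are 2681 − 1694 = 987 varves.
987 − 9 false = 978 true varves after the tephra layer.
2002 − 978 = 1024 CE.

1024 CE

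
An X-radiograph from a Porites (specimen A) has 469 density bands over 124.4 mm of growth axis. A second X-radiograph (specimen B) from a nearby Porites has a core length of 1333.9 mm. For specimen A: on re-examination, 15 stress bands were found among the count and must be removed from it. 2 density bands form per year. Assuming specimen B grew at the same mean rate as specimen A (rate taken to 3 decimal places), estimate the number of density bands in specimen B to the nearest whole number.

4868 density bands

Specimen A: after corrections the count is 469 − 15 = 454 density bands.
Specimen A: dividing by 2 density bands per year: 454 / 2 = 227 years.
A: 124.4 mm over 227 years gives 124.4 / 227 ≈ 0.548 mm per year.
B spans 1333.9 / 0.548 = 2434.12 years; at 2 density bands per year that is 2434.12 × 2 ≈ 4868 density bands.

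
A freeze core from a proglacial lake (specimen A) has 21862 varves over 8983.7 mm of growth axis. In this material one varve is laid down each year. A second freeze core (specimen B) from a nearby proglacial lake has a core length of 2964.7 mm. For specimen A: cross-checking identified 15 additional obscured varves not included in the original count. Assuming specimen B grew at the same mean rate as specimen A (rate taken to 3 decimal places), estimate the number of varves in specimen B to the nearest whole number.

Specimen A: after corrections the count is 21862 + 15 = 21877 varves.
A: 8983.7 mm over 21877 years gives 8983.7 / 21877 ≈ 0.411 mm/year.
For B, 2964.7 / 0.411 = 7213.38 years ≈ 7213 varves.

7213 varves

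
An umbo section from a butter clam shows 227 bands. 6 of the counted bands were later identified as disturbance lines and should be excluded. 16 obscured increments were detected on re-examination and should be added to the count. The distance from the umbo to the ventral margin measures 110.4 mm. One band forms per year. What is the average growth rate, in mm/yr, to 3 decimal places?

0.466 mm/yr

Correcting the raw count gives 227 − 6 + 16 = 237 true bands.
Mean rate = 110.4 mm / 237 years ≈ 0.466 mm/yr.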